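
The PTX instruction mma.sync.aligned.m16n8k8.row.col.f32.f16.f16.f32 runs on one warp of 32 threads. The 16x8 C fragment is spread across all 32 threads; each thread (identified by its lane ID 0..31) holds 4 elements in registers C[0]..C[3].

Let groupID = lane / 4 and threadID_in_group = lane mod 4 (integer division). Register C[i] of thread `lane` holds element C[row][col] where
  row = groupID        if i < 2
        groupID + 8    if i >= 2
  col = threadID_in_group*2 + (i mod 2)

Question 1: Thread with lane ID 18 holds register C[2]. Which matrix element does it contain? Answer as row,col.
12,4

lane 18->18/4=4, 18 mod 4=2
i=2  r:4+8->12  c:2·2+0->4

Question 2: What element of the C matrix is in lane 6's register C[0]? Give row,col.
1,4

lane 6: gr=1 (6/4), th=2 (6%4)
i=0: r=1+0=1, c=2*2+0=4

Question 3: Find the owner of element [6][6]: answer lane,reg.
r=6->g=6,rb=0  c=6->t=3,b0=0
L=6*4+3=27  i=0*2+0=0

27,0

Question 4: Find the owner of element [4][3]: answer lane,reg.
17,1

r=4->g=4,rb=0  c=3->t=1,b0=1
L=4*4+1=17  i=0*2+1=1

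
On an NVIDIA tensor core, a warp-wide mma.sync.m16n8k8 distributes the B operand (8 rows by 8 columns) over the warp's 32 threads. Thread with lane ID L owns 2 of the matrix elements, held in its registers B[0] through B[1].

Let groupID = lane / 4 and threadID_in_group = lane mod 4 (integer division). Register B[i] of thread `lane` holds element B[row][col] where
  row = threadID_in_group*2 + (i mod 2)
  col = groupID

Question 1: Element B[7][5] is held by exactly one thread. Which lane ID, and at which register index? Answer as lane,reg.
c=5->g=5  r=7->t=3,b0=1
L=5*4+3=23  i=1=1

23,1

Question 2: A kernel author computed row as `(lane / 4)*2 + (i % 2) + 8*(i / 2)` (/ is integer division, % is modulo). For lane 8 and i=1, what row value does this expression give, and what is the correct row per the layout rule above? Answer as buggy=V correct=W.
`(lane / 4)*2 + (i % 2) + 8*(i / 2)`[8,1]->5
8: gid=2,tid=0
[1] (0*2+1,2) = (1,2)
row: 5 vs 1

buggy=5 correct=1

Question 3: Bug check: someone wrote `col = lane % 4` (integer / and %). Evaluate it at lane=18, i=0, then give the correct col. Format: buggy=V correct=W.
buggy=2 correct=4

`lane % 4`[18,0]=>2
18: grp=4,tig=2
[0] (2*2+0,4) = (4,4)
col: 2 vs 4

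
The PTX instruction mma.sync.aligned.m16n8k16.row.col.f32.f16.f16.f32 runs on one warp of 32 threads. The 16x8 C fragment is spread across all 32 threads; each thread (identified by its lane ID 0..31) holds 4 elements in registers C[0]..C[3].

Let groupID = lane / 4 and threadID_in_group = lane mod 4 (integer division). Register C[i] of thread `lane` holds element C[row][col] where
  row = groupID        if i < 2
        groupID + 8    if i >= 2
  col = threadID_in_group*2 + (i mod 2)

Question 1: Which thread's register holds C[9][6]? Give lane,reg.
7,2

r=9→G=1,rhi=1  c=6→T=3,p=0
L=1*4+3=7  i=1*2+0=2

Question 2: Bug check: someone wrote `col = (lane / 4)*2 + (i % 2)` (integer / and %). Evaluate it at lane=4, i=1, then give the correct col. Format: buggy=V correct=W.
`(lane / 4)*2 + (i % 2)`[4,1]→3
4: G=1,T=0
[1] (1+0,0*2+1) = (1,1)
col: 3 vs 1

buggy=3 correct=1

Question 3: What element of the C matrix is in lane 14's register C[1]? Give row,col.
3,5

lane 14=>14/4=3, 14 mod 4=2
i=1  r:3+0=>3  c:2·2+1=>5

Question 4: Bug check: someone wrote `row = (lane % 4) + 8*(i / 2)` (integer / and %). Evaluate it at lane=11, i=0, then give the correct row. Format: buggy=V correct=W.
buggy=3 correct=2

`(lane % 4) + 8*(i / 2)`[11,0]=>3
L=11=>grp=11>>2=2, tig=11&3=3
[0]=>row 2+0=2  col 3·2+0=6
row: 3 vs 2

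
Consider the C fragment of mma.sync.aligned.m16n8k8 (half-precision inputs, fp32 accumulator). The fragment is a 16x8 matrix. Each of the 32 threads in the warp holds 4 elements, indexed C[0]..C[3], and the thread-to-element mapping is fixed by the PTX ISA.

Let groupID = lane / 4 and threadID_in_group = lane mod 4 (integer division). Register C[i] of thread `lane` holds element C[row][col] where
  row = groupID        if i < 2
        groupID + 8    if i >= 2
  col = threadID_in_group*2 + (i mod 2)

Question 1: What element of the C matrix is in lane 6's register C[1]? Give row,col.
1,5

6: g=1,t=2
[1] (1+0,2*2+1) = (1,5)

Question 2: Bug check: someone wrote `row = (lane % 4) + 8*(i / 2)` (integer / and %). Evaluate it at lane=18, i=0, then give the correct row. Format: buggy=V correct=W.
`(lane % 4) + 8*(i / 2)`[18,0]⇒2
lane 18: gr=4 (18/4), th=2 (18%4)
i=0: r=4+0=4, c=2*2+0=4
row: 2 vs 4

buggy=2 correct=4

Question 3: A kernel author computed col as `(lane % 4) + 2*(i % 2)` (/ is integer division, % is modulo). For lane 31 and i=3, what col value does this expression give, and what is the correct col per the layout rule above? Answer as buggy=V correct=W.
`(lane % 4) + 2*(i % 2)`[31,3]⇒5
31: gr=7,th=3
[3] (7+8,3*2+1) = (15,7)
col: 5 vs 7

buggy=5 correct=7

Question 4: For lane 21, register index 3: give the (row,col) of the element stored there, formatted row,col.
13,3

L=21->g=21>>2=5, t=21&3=1
[3]->row 5+8=13  col 1·2+1=3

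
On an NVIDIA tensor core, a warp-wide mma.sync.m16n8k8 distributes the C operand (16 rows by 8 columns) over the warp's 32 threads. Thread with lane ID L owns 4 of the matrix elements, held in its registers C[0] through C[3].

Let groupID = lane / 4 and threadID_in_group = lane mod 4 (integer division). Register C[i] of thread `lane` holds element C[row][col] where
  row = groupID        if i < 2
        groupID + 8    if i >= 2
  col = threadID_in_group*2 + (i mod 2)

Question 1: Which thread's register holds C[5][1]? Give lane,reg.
20,1

r:5=>grp=5,rB=0  c:1=>tig=0,lo=1
L=5*4+0=20  i=0*2+1=1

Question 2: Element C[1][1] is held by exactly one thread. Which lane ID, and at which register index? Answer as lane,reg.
r=1→G=1,rhi=0  c=1→T=0,p=1
L=1*4+0=4  i=0*2+1=1

4,1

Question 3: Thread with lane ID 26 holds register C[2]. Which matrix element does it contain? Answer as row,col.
14,4

26: grp=6,tig=2
[2] (6+8,2*2+0) = (14,4)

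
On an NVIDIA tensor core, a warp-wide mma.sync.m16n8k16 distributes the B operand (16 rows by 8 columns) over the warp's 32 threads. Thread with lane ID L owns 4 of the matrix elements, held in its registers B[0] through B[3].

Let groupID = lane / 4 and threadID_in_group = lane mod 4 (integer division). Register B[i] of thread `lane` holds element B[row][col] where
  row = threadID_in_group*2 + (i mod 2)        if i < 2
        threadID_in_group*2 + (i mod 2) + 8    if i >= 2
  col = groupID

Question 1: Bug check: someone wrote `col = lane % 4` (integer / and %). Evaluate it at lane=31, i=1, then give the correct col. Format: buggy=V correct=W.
buggy=3 correct=7

`lane % 4`[31,1]⇒3
lane 31⇒31/4=7, 31 mod 4=3
i=1  r:2·3+1+0⇒7  c:7
col: 3 vs 7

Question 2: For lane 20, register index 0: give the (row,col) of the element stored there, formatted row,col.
20: grp=5,tig=0
[0] (0*2+0+0,5) = (0,5)

0,5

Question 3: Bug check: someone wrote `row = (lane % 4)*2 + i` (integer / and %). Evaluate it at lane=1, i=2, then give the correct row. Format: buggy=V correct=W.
buggy=4 correct=10

`(lane % 4)*2 + i`[1,2]=>4
lane 1=>1/4=0, 1 mod 4=1
i=2  r:2·1+0+8=>10  c:0
row: 4 vs 10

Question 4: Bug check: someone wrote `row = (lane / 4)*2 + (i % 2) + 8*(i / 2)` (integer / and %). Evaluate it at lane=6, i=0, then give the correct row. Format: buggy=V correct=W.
`(lane / 4)*2 + (i % 2) + 8*(i / 2)`[6,0]=>2
lane 6: grp=1 (6/4), tig=2 (6%4)
i=0: r=2*2+0+0=4, c=grp=1
row: 2 vs 4

buggy=2 correct=4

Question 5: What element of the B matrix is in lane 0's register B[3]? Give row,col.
L=0=>grp=0>>2=0, tig=0&3=0
[3]=>row 0·2+1+8=9  col grp=0

9,0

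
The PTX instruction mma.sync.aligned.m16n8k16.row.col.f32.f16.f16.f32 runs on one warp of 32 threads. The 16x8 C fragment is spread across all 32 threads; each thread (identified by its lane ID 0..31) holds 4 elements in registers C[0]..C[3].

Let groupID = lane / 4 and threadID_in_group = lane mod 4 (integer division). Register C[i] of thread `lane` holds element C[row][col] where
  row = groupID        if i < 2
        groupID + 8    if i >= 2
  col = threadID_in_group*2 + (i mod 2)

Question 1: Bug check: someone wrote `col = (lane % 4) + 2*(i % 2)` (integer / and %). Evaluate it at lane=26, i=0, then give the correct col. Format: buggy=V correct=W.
`(lane % 4) + 2*(i % 2)`[26,0]⇒2
26: gr=6,th=2
[0] (6+0,2*2+0) = (6,4)
col: 2 vs 4

buggy=2 correct=4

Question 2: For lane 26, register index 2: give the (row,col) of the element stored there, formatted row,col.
14,4

26: gr=6,th=2
[2] (6+8,2*2+0) = (14,4)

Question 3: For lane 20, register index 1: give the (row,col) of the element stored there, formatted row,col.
lane 20->20/4=5, 20 mod 4=0
i=1  r:5+0->5  c:2·0+1->1

5,1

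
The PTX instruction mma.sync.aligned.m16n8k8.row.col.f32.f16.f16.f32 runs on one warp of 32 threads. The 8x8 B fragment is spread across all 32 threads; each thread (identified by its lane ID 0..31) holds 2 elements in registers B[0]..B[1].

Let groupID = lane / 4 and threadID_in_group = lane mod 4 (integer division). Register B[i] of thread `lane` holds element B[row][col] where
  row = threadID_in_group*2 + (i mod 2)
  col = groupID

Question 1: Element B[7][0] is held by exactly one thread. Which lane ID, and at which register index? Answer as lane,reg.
3,1

c: 0->gid=0  r: 7->tid=3,i&1=1
L=0*4+3=3  i=1=1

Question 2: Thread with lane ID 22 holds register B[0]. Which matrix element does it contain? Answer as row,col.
lane 22: grp=5 (22/4), tig=2 (22%4)
i=0: r=2*2+0=4, c=grp=5

4,5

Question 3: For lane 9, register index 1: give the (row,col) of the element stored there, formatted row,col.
3,2

L=9⇒gr=9>>2=2, th=9&3=1
[1]⇒row 1·2+1=3  col gr=2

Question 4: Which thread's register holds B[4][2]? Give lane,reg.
c=2⇒gr=2  r=4⇒th=2,odd=0
L=2*4+2=10  i=0=0

10,0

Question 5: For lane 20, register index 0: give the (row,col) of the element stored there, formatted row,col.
0,5

lane 20→20/4=5, 20 mod 4=0
i=0  r:2·0+0→0  c:5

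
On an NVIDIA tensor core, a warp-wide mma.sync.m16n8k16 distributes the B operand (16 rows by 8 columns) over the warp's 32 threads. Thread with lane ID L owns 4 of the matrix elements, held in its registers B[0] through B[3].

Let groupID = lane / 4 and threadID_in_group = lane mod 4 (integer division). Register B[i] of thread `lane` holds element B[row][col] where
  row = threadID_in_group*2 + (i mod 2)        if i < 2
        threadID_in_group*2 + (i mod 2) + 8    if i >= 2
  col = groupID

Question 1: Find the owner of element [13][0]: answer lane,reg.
c=0->g=0  r=13->rb=1,t=2,b0=1
L=0*4+2=2  i=1*2+1=3

2,3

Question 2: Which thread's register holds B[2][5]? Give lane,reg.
c:5=>grp=5  r:2=>rB=0,tig=1,lo=0
L=5*4+1=21  i=0*2+0=0

21,0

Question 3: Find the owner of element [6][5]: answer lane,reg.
c=5⇒gr=5  r=6⇒Rb=0,th=3,odd=0
L=5*4+3=23  i=0*2+0=0

23,0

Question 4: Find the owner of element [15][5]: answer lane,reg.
23,3

c:5=>grp=5  r:15=>rB=1,tig=3,lo=1
L=5*4+3=23  i=1*2+1=3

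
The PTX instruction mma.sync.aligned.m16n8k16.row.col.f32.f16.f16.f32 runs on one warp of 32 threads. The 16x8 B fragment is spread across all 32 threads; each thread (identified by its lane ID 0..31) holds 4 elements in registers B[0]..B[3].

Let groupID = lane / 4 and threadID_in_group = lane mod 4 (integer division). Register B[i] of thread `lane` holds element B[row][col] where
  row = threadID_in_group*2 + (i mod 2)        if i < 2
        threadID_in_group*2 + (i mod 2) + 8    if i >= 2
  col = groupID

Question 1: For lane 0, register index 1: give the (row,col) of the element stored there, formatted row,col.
lane 0: gr=0 (0/4), th=0 (0%4)
i=1: r=0*2+1+0=1, c=gr=0

1,0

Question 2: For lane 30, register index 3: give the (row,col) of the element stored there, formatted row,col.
30: gr=7,th=2
[3] (2*2+1+8,7) = (13,7)

13,7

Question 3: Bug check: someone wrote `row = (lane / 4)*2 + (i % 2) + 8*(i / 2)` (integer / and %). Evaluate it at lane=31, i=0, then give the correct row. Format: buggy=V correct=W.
buggy=14 correct=6

`(lane / 4)*2 + (i % 2) + 8*(i / 2)`[31,0]->14
L=31->g=31>>2=7, t=31&3=3
[0]->row 3·2+0+0=6  col g=7
row: 14 vs 6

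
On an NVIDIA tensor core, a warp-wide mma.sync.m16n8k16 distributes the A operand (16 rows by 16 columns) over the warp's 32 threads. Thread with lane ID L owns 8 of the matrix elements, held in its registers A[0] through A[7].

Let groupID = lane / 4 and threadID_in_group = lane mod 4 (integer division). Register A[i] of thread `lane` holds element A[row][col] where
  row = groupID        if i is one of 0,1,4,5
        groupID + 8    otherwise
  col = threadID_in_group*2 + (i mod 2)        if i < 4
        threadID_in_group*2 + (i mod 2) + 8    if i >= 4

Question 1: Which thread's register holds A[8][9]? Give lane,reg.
r: 8->gid=0,r8=1  c: 9->c8=1,tid=0,i&1=1
L=0*4+0=0  i=1*4+1*2+1=7

0,7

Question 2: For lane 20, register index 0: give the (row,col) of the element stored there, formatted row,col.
L=20⇒gr=20>>2=5, th=20&3=0
[0]⇒row 5+0=5  col 0·2+0+0=0

5,0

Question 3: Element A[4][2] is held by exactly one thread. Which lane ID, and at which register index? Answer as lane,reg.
r: 4->gid=4,r8=0  c: 2->c8=0,tid=1,i&1=0
L=4*4+1=17  i=0*4+0*2+0=0

17,0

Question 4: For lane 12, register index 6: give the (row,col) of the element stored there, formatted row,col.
11,8

12: gid=3,tid=0
[6] (3+8,0*2+0+8) = (11,8)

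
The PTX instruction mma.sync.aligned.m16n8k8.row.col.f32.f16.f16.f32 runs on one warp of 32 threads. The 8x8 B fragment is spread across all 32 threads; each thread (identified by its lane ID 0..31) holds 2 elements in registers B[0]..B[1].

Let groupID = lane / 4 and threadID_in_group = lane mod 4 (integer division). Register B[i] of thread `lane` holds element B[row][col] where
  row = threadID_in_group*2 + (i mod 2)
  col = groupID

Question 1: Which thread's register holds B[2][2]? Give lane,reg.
c=2->g=2  r=2->t=1,b0=0
L=2*4+1=9  i=0=0

9,0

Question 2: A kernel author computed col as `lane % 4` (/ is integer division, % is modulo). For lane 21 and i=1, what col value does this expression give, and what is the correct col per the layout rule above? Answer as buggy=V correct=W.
buggy=1 correct=5

`lane % 4`[21,1]->1
lane 21: gid=5 (21/4), tid=1 (21%4)
i=1: r=1*2+1=3, c=gid=5
col: 1 vs 5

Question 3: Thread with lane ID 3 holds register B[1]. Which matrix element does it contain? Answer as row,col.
7,0

lane 3⇒3/4=0, 3 mod 4=3
i=1  r:2·3+1⇒7  c:0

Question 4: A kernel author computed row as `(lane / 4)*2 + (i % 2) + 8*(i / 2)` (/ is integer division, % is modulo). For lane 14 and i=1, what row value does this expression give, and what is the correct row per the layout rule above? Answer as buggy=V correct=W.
buggy=7 correct=5

`(lane / 4)*2 + (i % 2) + 8*(i / 2)`[14,1]→7
14: G=3,T=2
[1] (2*2+1,3) = (5,3)
row: 7 vs 5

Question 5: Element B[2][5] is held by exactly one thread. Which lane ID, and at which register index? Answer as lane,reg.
c=5→G=5  r=2→T=1,p=0
L=5*4+1=21  i=0=0

21,0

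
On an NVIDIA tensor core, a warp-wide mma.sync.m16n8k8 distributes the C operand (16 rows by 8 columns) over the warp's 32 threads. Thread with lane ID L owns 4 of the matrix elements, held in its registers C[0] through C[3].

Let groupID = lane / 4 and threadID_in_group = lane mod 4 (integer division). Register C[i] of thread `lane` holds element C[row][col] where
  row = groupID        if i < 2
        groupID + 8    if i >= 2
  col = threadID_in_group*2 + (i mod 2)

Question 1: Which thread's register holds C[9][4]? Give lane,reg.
6,2

r: 9->gid=1,r8=1  c: 4->tid=2,i&1=0
L=1*4+2=6  i=1*2+0=2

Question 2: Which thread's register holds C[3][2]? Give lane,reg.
13,0

r: 3->gid=3,r8=0  c: 2->tid=1,i&1=0
L=3*4+1=13  i=0*2+0=0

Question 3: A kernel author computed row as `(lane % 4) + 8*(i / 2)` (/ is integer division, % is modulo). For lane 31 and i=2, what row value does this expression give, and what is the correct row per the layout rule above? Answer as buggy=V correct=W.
`(lane % 4) + 8*(i / 2)`[31,2]⇒11
L=31⇒gr=31>>2=7, th=31&3=3
[2]⇒row 7+8=15  col 3·2+0=6
row: 11 vs 15

buggy=11 correct=15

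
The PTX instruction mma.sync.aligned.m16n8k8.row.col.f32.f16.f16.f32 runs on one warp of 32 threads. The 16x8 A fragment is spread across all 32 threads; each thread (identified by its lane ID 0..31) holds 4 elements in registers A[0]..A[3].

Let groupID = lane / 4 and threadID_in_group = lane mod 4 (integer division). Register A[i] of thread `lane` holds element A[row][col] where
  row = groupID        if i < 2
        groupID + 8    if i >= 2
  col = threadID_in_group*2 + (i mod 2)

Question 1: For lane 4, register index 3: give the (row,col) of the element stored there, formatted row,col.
lane 4→4/4=1, 4 mod 4=0
i=3  r:1+8→9  c:2·0+1→1

9,1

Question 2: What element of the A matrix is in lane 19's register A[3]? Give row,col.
19: g=4,t=3
[3] (4+8,3*2+1) = (12,7)

12,7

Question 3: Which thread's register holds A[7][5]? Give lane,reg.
r:7=>grp=7,rB=0  c:5=>tig=2,lo=1
L=7*4+2=30  i=0*2+1=1

30,1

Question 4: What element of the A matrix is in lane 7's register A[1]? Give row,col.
lane 7→7/4=1, 7 mod 4=3
i=1  r:1+0→1  c:2·3+1→7

1,7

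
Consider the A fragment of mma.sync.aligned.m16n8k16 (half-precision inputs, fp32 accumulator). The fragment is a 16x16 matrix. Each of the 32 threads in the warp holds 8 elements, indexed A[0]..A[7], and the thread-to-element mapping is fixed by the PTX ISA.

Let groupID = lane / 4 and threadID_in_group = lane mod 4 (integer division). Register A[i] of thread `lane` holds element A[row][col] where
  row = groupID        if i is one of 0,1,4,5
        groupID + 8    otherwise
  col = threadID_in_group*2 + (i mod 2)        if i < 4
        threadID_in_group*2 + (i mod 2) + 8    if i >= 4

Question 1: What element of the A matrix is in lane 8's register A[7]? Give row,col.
10,9

L=8⇒gr=8>>2=2, th=8&3=0
[7]⇒row 2+8=10  col 0·2+1+8=9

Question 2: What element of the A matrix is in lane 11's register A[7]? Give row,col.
11: g=2,t=3
[7] (2+8,3*2+1+8) = (10,15)

10,15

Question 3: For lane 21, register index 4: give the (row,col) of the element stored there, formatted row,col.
lane 21→21/4=5, 21 mod 4=1
i=4  r:5+0→5  c:2·1+0+8→10

5,10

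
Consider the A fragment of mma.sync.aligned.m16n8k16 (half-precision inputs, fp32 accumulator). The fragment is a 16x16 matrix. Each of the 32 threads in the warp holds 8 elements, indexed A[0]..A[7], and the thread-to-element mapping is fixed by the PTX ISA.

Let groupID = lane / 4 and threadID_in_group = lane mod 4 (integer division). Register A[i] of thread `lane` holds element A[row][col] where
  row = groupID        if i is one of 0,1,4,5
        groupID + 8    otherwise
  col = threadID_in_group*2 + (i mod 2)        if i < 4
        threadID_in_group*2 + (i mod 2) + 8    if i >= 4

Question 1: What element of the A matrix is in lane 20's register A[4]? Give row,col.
5,8

L=20⇒gr=20>>2=5, th=20&3=0
[4]⇒row 5+0=5  col 0·2+0+8=8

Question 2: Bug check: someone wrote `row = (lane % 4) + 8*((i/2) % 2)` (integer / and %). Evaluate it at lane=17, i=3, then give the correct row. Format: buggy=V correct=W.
buggy=9 correct=12

`(lane % 4) + 8*((i/2) % 2)`[17,3]⇒9
lane 17⇒17/4=4, 17 mod 4=1
i=3  r:4+8⇒12  c:2·1+1+0⇒3
row: 9 vs 12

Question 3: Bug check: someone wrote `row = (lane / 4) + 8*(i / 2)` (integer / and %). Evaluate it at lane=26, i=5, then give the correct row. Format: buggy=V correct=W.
buggy=22 correct=6

`(lane / 4) + 8*(i / 2)`[26,5]->22
lane 26->26/4=6, 26 mod 4=2
i=5  r:6+0->6  c:2·2+1+8->13
row: 22 vs 6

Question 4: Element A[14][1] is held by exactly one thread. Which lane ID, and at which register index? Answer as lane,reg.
24,3

r=14→G=6,rhi=1  c=1→chi=0,T=0,p=1
L=6*4+0=24  i=0*4+1*2+1=3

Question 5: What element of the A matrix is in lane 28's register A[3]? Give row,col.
lane 28: gid=7 (28/4), tid=0 (28%4)
i=3: r=7+8=15, c=0*2+1+0=1

15,1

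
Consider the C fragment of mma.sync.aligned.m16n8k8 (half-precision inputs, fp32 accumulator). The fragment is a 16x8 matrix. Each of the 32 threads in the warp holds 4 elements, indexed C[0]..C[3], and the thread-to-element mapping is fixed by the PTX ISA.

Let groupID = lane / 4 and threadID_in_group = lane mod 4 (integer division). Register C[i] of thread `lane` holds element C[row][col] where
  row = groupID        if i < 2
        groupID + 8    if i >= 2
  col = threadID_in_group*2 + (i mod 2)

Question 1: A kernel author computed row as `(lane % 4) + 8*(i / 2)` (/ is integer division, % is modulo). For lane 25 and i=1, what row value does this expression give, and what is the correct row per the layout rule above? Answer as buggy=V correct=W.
buggy=1 correct=6

`(lane % 4) + 8*(i / 2)`[25,1]=>1
L=25=>grp=25>>2=6, tig=25&3=1
[1]=>row 6+0=6  col 1·2+1=3
row: 1 vs 6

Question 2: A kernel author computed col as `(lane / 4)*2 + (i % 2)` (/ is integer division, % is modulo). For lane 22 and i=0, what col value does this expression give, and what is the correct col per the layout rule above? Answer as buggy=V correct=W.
buggy=10 correct=4

`(lane / 4)*2 + (i % 2)`[22,0]=>10
22: grp=5,tig=2
[0] (5+0,2*2+0) = (5,4)
col: 10 vs 4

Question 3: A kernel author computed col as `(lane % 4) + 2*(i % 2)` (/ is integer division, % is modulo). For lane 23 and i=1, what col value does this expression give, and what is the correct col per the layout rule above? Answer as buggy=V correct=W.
buggy=5 correct=7

`(lane % 4) + 2*(i % 2)`[23,1]->5
L=23->gid=23>>2=5, tid=23&3=3
[1]->row 5+0=5  col 3·2+1=7
col: 5 vs 7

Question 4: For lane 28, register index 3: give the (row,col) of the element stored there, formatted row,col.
15,1

28: gr=7,th=0
[3] (7+8,0*2+1) = (15,1)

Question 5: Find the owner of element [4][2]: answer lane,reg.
17,0

r=4→G=4,rhi=0  c=2→T=1,p=0
L=4*4+1=17  i=0*2+0=0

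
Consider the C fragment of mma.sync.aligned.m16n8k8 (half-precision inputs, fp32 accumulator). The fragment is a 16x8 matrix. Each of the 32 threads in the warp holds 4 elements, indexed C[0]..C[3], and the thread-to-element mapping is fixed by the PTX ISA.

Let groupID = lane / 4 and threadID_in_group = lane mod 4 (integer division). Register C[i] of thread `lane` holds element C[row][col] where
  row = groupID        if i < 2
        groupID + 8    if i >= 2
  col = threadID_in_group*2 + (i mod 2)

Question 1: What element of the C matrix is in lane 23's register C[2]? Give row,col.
13,6

lane 23→23/4=5, 23 mod 4=3
i=2  r:5+8→13  c:2·3+0→6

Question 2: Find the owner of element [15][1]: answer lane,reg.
28,3

r=15->g=7,rb=1  c=1->t=0,b0=1
L=7*4+0=28  i=1*2+1=3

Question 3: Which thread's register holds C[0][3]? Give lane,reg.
r:0=>grp=0,rB=0  c:3=>tig=1,lo=1
L=0*4+1=1  i=0*2+1=1

1,1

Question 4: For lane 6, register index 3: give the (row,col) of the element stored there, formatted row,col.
6: G=1,T=2
[3] (1+8,2*2+1) = (9,5)

9,5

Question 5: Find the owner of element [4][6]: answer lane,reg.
19,0

r=4⇒gr=4,Rb=0  c=6⇒th=3,odd=0
L=4*4+3=19  i=0*2+0=0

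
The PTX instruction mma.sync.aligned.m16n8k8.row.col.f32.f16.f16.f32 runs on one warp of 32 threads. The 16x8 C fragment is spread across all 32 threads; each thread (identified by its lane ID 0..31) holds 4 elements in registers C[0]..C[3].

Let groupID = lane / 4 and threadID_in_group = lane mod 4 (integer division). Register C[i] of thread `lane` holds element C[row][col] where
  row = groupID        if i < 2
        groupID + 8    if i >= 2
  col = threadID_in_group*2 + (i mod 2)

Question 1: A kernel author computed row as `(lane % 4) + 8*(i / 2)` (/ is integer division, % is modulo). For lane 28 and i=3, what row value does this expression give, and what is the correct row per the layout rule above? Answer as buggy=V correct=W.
buggy=8 correct=15

`(lane % 4) + 8*(i / 2)`[28,3]->8
lane 28->28/4=7, 28 mod 4=0
i=3  r:7+8->15  c:2·0+1->1
row: 8 vs 15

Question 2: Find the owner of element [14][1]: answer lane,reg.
24,3

r=14->g=6,rb=1  c=1->t=0,b0=1
L=6*4+0=24  i=1*2+1=3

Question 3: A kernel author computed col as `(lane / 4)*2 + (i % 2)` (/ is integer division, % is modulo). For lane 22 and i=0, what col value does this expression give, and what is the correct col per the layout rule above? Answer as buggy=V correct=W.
`(lane / 4)*2 + (i % 2)`[22,0]→10
lane 22→22/4=5, 22 mod 4=2
i=0  r:5+0→5  c:2·2+0→4
col: 10 vs 4

buggy=10 correct=4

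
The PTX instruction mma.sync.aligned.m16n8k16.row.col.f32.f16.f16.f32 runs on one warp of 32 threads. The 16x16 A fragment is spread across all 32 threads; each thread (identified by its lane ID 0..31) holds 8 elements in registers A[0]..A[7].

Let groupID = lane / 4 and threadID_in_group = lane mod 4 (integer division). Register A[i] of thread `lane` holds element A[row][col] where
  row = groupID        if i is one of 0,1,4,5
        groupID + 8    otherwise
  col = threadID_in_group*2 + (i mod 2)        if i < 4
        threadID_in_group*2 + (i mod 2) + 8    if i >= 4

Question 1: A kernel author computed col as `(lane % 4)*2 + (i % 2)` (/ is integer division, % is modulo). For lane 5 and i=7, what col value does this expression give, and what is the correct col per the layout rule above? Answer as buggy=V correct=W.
`(lane % 4)*2 + (i % 2)`[5,7]→3
lane 5: G=1 (5/4), T=1 (5%4)
i=7: r=1+8=9, c=1*2+1+8=11
col: 3 vs 11

buggy=3 correct=11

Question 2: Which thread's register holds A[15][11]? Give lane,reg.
r: 15->gid=7,r8=1  c: 11->c8=1,tid=1,i&1=1
L=7*4+1=29  i=1*4+1*2+1=7

29,7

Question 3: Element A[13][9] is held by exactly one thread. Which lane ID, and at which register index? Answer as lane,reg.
20,7

r:13=>grp=5,rB=1  c:9=>cB=1,tig=0,lo=1
L=5*4+0=20  i=1*4+1*2+1=7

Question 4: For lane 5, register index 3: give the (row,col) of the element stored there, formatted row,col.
lane 5: grp=1 (5/4), tig=1 (5%4)
i=3: r=1+8=9, c=1*2+1+0=3

9,3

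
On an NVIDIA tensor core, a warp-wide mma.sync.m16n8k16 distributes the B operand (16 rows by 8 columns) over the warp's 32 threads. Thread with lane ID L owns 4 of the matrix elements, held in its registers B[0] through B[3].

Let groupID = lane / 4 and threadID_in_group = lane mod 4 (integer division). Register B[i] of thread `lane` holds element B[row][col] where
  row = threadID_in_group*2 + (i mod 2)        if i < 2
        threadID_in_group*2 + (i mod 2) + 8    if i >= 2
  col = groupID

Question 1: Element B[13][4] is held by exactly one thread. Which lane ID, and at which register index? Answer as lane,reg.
c:4=>grp=4  r:13=>rB=1,tig=2,lo=1
L=4*4+2=18  i=1*2+1=3

18,3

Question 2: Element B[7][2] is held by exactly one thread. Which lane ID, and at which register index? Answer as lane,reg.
11,1

c=2→G=2  r=7→rhi=0,T=3,p=1
L=2*4+3=11  i=0*2+1=1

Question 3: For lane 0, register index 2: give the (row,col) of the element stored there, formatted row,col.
lane 0->0/4=0, 0 mod 4=0
i=2  r:2·0+0+8->8  c:0

8,0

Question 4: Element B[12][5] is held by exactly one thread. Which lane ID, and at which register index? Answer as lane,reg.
c: 5->gid=5  r: 12->r8=1,tid=2,i&1=0
L=5*4+2=22  i=1*2+0=2

22,2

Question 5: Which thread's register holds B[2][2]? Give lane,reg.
c=2->g=2  r=2->rb=0,t=1,b0=0
L=2*4+1=9  i=0*2+0=0

9,0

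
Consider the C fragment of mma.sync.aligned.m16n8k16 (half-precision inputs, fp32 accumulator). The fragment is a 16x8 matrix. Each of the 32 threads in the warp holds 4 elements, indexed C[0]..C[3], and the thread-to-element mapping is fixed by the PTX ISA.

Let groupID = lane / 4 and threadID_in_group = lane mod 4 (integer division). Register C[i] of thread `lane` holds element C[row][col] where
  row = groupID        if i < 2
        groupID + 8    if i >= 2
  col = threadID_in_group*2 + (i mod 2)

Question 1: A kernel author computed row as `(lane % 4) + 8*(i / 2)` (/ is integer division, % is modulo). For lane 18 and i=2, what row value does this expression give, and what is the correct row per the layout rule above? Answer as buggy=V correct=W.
`(lane % 4) + 8*(i / 2)`[18,2]⇒10
18: gr=4,th=2
[2] (4+8,2*2+0) = (12,4)
row: 10 vs 12

buggy=10 correct=12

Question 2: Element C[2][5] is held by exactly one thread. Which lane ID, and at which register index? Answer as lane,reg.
r: 2->gid=2,r8=0  c: 5->tid=2,i&1=1
L=2*4+2=10  i=0*2+1=1

10,1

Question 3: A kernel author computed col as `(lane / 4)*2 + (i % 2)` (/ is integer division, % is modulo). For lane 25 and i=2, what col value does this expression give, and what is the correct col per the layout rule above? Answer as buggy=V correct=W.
buggy=12 correct=2

`(lane / 4)*2 + (i % 2)`[25,2]⇒12
L=25⇒gr=25>>2=6, th=25&3=1
[2]⇒row 6+8=14  col 1·2+0=2
col: 12 vs 2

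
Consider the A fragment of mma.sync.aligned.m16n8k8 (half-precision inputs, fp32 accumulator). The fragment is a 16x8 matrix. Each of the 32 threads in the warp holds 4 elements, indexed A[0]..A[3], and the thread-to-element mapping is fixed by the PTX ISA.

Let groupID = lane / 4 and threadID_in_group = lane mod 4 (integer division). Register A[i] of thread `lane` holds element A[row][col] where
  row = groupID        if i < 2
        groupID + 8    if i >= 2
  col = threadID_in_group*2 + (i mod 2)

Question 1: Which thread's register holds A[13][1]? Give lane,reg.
r=13->g=5,rb=1  c=1->t=0,b0=1
L=5*4+0=20  i=1*2+1=3

20,3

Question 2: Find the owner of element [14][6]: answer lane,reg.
r=14→G=6,rhi=1  c=6→T=3,p=0
L=6*4+3=27  i=1*2+0=2

27,2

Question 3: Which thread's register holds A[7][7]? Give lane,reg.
31,1

r=7⇒gr=7,Rb=0  c=7⇒th=3,odd=1
L=7*4+3=31  i=0*2+1=1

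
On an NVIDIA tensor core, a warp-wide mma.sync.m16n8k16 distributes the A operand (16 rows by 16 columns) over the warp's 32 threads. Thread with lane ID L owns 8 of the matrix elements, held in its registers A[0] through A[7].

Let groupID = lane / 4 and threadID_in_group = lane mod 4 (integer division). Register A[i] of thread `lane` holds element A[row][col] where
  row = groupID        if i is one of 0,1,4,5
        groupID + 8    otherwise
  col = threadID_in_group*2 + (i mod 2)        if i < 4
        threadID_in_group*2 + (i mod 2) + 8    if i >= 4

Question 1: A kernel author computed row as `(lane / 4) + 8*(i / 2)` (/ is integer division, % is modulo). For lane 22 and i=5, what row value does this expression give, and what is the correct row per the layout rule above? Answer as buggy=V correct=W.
buggy=21 correct=5

`(lane / 4) + 8*(i / 2)`[22,5]->21
22: g=5,t=2
[5] (5+0,2*2+1+8) = (5,13)
row: 21 vs 5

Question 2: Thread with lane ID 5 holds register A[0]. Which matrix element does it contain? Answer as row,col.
lane 5: gr=1 (5/4), th=1 (5%4)
i=0: r=1+0=1, c=1*2+0+0=2

1,2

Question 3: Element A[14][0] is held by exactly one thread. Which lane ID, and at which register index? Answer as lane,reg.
r=14⇒gr=6,Rb=1  c=0⇒Cb=0,th=0,odd=0
L=6*4+0=24  i=0*4+1*2+0=2

24,2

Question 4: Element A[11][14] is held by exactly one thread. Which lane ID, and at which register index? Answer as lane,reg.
15,6

r=11->g=3,rb=1  c=14->cb=1,t=3,b0=0
L=3*4+3=15  i=1*4+1*2+0=6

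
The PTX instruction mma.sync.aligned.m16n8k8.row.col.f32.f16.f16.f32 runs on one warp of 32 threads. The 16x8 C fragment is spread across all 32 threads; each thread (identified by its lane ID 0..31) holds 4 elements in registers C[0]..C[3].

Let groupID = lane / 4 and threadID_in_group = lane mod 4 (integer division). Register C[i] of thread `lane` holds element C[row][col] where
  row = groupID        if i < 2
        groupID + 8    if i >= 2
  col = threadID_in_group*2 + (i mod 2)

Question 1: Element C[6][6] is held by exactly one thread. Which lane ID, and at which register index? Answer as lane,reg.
27,0

r=6→G=6,rhi=0  c=6→T=3,p=0
L=6*4+3=27  i=0*2+0=0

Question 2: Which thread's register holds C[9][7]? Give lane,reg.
7,3

r=9→G=1,rhi=1  c=7→T=3,p=1
L=1*4+3=7  i=1*2+1=3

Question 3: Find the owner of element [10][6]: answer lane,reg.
r=10⇒gr=2,Rb=1  c=6⇒th=3,odd=0
L=2*4+3=11  i=1*2+0=2

11,2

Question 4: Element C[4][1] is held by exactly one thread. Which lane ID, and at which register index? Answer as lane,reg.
16,1

r:4=>grp=4,rB=0  c:1=>tig=0,lo=1
L=4*4+0=16  i=0*2+1=1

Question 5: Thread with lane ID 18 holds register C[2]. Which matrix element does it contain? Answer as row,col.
L=18->g=18>>2=4, t=18&3=2
[2]->row 4+8=12  col 2·2+0=4

12,4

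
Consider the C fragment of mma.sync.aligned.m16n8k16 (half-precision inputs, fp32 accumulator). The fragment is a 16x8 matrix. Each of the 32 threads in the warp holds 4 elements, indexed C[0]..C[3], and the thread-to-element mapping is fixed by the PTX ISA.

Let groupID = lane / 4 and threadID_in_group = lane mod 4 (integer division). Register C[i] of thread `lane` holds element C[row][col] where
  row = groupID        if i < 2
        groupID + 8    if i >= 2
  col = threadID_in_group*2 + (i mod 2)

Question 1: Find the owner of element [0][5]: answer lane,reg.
2,1

r: 0->gid=0,r8=0  c: 5->tid=2,i&1=1
L=0*4+2=2  i=0*2+1=1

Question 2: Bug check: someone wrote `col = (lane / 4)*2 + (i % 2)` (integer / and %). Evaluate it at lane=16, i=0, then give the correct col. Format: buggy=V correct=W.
buggy=8 correct=0

`(lane / 4)*2 + (i % 2)`[16,0]->8
lane 16: g=4 (16/4), t=0 (16%4)
i=0: r=4+0=4, c=0*2+0=0
col: 8 vs 0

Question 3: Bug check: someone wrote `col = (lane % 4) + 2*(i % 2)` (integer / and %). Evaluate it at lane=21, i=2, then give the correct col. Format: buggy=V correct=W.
`(lane % 4) + 2*(i % 2)`[21,2]⇒1
lane 21⇒21/4=5, 21 mod 4=1
i=2  r:5+8⇒13  c:2·1+0⇒2
col: 1 vs 2

buggy=1 correct=2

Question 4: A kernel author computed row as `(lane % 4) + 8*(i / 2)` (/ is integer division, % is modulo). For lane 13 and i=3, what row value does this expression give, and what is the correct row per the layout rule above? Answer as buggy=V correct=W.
`(lane % 4) + 8*(i / 2)`[13,3]->9
13: gid=3,tid=1
[3] (3+8,1*2+1) = (11,3)
row: 9 vs 11

buggy=9 correct=11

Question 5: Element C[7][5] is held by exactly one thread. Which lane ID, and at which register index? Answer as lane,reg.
30,1

r: 7->gid=7,r8=0  c: 5->tid=2,i&1=1
L=7*4+2=30  i=0*2+1=1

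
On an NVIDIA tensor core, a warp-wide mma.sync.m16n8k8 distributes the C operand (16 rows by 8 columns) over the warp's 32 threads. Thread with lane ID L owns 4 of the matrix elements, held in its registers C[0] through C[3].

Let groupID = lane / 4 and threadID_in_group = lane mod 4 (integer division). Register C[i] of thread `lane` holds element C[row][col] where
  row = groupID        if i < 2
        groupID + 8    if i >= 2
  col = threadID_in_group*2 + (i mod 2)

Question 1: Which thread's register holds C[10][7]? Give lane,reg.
r: 10->gid=2,r8=1  c: 7->tid=3,i&1=1
L=2*4+3=11  i=1*2+1=3

11,3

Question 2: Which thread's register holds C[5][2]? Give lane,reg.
21,0

r=5→G=5,rhi=0  c=2→T=1,p=0
L=5*4+1=21  i=0*2+0=0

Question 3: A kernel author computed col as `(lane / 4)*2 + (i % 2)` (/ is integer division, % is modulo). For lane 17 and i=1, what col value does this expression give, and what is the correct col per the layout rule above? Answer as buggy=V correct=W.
`(lane / 4)*2 + (i % 2)`[17,1]->9
L=17->gid=17>>2=4, tid=17&3=1
[1]->row 4+0=4  col 1·2+1=3
col: 9 vs 3

buggy=9 correct=3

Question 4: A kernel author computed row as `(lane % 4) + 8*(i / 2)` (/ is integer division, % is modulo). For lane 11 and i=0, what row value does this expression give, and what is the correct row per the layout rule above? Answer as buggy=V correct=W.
`(lane % 4) + 8*(i / 2)`[11,0]⇒3
L=11⇒gr=11>>2=2, th=11&3=3
[0]⇒row 2+0=2  col 3·2+0=6
row: 3 vs 2

buggy=3 correct=2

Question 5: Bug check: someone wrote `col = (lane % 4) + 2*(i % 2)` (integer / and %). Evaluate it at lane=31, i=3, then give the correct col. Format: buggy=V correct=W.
`(lane % 4) + 2*(i % 2)`[31,3]->5
31: gid=7,tid=3
[3] (7+8,3*2+1) = (15,7)
col: 5 vs 7

buggy=5 correct=7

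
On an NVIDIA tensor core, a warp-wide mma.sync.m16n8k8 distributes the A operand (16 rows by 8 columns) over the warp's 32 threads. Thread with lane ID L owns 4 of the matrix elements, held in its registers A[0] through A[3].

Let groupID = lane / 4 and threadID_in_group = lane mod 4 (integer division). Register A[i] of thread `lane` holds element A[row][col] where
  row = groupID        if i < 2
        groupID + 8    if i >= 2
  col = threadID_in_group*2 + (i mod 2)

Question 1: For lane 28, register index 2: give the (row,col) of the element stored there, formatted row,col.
15,0

L=28→G=28>>2=7, T=28&3=0
[2]→row 7+8=15  col 0·2+0=0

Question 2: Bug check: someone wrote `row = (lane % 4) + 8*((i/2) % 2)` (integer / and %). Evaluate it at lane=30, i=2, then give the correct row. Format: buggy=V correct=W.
`(lane % 4) + 8*((i/2) % 2)`[30,2]->10
L=30->g=30>>2=7, t=30&3=2
[2]->row 7+8=15  col 2·2+0=4
row: 10 vs 15

buggy=10 correct=15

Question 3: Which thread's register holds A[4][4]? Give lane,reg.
r=4→G=4,rhi=0  c=4→T=2,p=0
L=4*4+2=18  i=0*2+0=0

18,0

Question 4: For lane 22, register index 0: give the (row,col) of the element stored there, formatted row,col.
5,4

L=22⇒gr=22>>2=5, th=22&3=2
[0]⇒row 5+0=5  col 2·2+0=4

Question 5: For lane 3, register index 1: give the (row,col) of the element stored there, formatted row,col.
0,7

L=3->g=3>>2=0, t=3&3=3
[1]->row 0+0=0  col 3·2+1=7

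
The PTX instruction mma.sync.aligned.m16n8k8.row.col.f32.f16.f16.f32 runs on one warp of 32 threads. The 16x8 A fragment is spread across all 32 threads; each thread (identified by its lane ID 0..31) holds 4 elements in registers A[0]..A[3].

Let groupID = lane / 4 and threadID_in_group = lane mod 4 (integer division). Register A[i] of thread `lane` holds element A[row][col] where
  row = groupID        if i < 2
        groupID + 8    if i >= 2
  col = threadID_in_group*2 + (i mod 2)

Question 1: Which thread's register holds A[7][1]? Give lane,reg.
r=7->g=7,rb=0  c=1->t=0,b0=1
L=7*4+0=28  i=0*2+1=1

28,1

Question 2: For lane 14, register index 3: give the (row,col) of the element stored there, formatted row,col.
lane 14: grp=3 (14/4), tig=2 (14%4)
i=3: r=3+8=11, c=2*2+1=5

11,5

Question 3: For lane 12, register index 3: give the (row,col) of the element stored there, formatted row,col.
lane 12: grp=3 (12/4), tig=0 (12%4)
i=3: r=3+8=11, c=0*2+1=1

11,1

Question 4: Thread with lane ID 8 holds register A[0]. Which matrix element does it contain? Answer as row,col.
2,0

L=8=>grp=8>>2=2, tig=8&3=0
[0]=>row 2+0=2  col 0·2+0=0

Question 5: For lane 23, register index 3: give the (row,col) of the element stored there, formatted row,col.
13,7

L=23⇒gr=23>>2=5, th=23&3=3
[3]⇒row 5+8=13  col 3·2+1=7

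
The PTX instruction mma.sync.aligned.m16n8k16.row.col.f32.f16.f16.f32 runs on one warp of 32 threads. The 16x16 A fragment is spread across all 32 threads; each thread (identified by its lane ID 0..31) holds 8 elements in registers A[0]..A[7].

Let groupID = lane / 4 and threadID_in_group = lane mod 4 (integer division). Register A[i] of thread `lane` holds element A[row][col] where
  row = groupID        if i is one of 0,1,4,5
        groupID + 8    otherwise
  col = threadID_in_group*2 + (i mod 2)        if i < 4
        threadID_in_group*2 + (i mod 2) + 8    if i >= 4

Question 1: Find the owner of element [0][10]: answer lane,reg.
1,4

r=0⇒gr=0,Rb=0  c=10⇒Cb=1,th=1,odd=0
L=0*4+1=1  i=1*4+0*2+0=4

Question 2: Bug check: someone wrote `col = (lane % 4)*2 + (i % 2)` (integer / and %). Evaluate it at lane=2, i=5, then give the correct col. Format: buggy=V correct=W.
buggy=5 correct=13

`(lane % 4)*2 + (i % 2)`[2,5]⇒5
2: gr=0,th=2
[5] (0+0,2*2+1+8) = (0,13)
col: 5 vs 13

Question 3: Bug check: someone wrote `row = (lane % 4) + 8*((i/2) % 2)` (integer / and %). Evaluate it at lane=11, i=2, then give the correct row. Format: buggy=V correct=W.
`(lane % 4) + 8*((i/2) % 2)`[11,2]→11
lane 11: G=2 (11/4), T=3 (11%4)
i=2: r=2+8=10, c=3*2+0+0=6
row: 11 vs 10

buggy=11 correct=10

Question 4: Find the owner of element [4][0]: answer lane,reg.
r=4→G=4,rhi=0  c=0→chi=0,T=0,p=0
L=4*4+0=16  i=0*4+0*2+0=0

16,0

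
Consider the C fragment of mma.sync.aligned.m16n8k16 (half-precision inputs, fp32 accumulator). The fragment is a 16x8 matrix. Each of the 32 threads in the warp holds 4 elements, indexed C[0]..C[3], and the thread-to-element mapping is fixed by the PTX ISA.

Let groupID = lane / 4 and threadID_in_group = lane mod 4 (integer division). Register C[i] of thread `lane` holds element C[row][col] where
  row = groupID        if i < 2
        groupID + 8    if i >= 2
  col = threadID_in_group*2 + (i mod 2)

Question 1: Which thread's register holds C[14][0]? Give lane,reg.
r: 14->gid=6,r8=1  c: 0->tid=0,i&1=0
L=6*4+0=24  i=1*2+0=2

24,2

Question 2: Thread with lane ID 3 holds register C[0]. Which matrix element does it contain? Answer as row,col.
lane 3=>3/4=0, 3 mod 4=3
i=0  r:0+0=>0  c:2·3+0=>6

0,6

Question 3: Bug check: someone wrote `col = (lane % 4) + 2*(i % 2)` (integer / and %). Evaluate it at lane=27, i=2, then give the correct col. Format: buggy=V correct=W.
`(lane % 4) + 2*(i % 2)`[27,2]->3
lane 27->27/4=6, 27 mod 4=3
i=2  r:6+8->14  c:2·3+0->6
col: 3 vs 6

buggy=3 correct=6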